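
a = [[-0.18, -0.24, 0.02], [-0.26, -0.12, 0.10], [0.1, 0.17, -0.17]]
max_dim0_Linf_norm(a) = 0.26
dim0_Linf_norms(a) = [0.26, 0.24, 0.17]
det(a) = 0.01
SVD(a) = [[-0.61, -0.44, 0.66], [-0.62, -0.26, -0.74], [0.5, -0.86, -0.11]] @ diag([0.46954470725531466, 0.12718601237234486, 0.11641085063404817]) @ [[0.68, 0.65, -0.34], [0.49, -0.06, 0.87], [0.54, -0.76, -0.36]]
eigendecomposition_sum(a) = [[-0.19, -0.18, 0.08], [-0.21, -0.19, 0.08], [0.19, 0.17, -0.07]] + [[0.04,-0.05,-0.02], [-0.05,0.07,0.02], [-0.02,0.02,0.01]] + [[-0.03,-0.01,-0.04],[-0.00,-0.00,-0.0],[-0.07,-0.03,-0.1]]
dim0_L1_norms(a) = [0.54, 0.53, 0.29]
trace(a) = -0.47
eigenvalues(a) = [-0.46, 0.12, -0.13]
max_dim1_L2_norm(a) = 0.3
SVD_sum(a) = [[-0.19, -0.19, 0.10], [-0.2, -0.19, 0.10], [0.16, 0.15, -0.08]] + [[-0.03,  0.0,  -0.05], [-0.02,  0.00,  -0.03], [-0.05,  0.01,  -0.09]] + [[0.04,-0.06,-0.03], [-0.05,0.07,0.03], [-0.01,0.01,0.0]]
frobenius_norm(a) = 0.50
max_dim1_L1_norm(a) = 0.48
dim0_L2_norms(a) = [0.33, 0.32, 0.2]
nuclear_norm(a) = 0.71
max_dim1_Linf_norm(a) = 0.26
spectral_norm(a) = 0.47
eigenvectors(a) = [[-0.57, -0.6, 0.36],[-0.61, 0.76, 0.00],[0.56, 0.24, 0.93]]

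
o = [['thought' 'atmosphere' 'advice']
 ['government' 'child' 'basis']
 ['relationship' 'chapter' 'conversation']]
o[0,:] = ['thought', 'atmosphere', 'advice']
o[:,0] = ['thought', 'government', 'relationship']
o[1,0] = 'government'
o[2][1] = 'chapter'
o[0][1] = 'atmosphere'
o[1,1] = 'child'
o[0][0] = 'thought'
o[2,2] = 'conversation'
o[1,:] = ['government', 'child', 'basis']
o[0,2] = 'advice'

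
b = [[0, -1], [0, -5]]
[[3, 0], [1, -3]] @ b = [[0, -3], [0, 14]]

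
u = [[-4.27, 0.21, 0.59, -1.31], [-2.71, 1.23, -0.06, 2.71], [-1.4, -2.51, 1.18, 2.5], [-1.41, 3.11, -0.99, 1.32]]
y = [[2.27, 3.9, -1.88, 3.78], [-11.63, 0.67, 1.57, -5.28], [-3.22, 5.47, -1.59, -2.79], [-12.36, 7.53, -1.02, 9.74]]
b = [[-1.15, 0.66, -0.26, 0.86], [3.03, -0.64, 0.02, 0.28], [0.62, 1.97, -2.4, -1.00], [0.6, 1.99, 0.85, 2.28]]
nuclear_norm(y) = 37.65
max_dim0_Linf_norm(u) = 4.27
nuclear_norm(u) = 13.90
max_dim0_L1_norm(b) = 5.4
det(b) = -19.76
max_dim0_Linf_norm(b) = 3.03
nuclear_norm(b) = 10.52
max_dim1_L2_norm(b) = 3.32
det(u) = -0.28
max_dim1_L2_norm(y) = 17.48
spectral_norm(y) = 19.28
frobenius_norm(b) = 5.79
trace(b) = -1.91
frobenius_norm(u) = 8.18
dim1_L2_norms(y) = [6.18, 12.89, 7.11, 17.48]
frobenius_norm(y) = 23.67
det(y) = 12.99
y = b @ u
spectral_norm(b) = 3.37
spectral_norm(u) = 5.86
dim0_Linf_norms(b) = [3.03, 1.99, 2.4, 2.28]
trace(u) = -0.54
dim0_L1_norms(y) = [29.48, 17.57, 6.06, 21.59]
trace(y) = 11.09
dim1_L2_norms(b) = [1.6, 3.11, 3.32, 3.2]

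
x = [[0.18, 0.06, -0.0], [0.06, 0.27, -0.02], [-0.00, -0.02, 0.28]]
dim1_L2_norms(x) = [0.19, 0.28, 0.28]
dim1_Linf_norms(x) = [0.18, 0.27, 0.28]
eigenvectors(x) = [[0.89, 0.29, -0.36],[-0.45, 0.43, -0.78],[-0.07, 0.86, 0.51]]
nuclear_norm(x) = 0.73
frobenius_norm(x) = 0.44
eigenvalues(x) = [0.15, 0.27, 0.31]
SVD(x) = [[-0.36, 0.29, -0.89], [-0.78, 0.43, 0.45], [0.51, 0.86, 0.07]] @ diag([0.31062257748298544, 0.27, 0.14937742251701455]) @ [[-0.36,-0.78,0.51], [0.29,0.43,0.86], [-0.89,0.45,0.07]]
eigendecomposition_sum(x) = [[0.12,-0.06,-0.01], [-0.06,0.03,0.0], [-0.01,0.0,0.0]] + [[0.02, 0.03, 0.07],  [0.03, 0.05, 0.10],  [0.07, 0.10, 0.20]] + [[0.04, 0.09, -0.06], [0.09, 0.19, -0.12], [-0.06, -0.12, 0.08]]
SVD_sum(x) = [[0.04, 0.09, -0.06], [0.09, 0.19, -0.12], [-0.06, -0.12, 0.08]] + [[0.02, 0.03, 0.07], [0.03, 0.05, 0.10], [0.07, 0.10, 0.2]] + [[0.12, -0.06, -0.01],[-0.06, 0.03, 0.0],[-0.01, 0.00, 0.00]]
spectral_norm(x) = 0.31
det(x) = 0.01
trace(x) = 0.73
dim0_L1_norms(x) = [0.24, 0.35, 0.3]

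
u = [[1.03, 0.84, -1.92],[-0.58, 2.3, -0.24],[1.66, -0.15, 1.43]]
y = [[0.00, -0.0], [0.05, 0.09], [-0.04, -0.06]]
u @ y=[[0.12, 0.19], [0.12, 0.22], [-0.06, -0.10]]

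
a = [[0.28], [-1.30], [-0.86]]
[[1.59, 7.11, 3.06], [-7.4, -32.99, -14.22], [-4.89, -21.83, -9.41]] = a @[[5.69, 25.38, 10.94]]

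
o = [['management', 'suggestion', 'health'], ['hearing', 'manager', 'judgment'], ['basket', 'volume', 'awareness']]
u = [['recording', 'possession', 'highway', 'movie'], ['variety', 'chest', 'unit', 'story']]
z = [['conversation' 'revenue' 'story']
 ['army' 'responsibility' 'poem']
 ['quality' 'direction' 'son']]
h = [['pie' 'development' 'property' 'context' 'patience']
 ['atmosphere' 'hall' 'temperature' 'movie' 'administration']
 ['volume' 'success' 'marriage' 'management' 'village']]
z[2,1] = 'direction'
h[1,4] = 'administration'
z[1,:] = ['army', 'responsibility', 'poem']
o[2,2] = 'awareness'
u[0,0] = 'recording'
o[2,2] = 'awareness'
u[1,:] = ['variety', 'chest', 'unit', 'story']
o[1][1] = 'manager'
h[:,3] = ['context', 'movie', 'management']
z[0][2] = 'story'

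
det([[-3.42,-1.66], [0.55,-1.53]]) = 6.146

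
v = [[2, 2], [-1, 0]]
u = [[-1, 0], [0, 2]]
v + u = [[1, 2], [-1, 2]]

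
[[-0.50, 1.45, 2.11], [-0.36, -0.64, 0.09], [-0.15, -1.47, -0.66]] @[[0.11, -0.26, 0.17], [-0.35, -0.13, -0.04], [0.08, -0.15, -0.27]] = [[-0.39, -0.37, -0.71], [0.19, 0.16, -0.06], [0.45, 0.33, 0.21]]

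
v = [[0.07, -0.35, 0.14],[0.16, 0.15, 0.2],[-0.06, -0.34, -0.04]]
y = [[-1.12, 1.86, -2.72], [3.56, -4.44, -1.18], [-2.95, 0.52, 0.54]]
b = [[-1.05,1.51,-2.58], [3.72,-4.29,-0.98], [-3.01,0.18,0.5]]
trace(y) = -5.02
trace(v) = 0.18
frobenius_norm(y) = 7.43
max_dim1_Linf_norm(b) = 4.29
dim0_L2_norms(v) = [0.18, 0.51, 0.25]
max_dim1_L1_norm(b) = 8.99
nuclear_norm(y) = 11.37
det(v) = -0.00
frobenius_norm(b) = 7.25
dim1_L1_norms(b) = [5.14, 8.99, 3.69]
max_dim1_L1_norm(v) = 0.56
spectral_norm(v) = 0.51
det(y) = 35.49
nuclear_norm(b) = 11.17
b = v + y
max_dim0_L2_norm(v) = 0.51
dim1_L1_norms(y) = [5.7, 9.18, 4.01]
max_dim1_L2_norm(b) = 5.76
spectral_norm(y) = 6.53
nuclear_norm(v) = 0.82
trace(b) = -4.84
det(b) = 35.30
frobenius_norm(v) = 0.60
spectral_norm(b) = 6.38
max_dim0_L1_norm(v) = 0.84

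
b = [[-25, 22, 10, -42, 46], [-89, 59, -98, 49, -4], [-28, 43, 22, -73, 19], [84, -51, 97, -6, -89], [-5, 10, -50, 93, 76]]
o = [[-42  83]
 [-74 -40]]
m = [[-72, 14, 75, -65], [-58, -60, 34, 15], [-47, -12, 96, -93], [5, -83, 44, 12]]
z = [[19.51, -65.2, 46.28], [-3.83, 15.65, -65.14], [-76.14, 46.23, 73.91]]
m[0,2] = 75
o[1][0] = -74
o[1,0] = -74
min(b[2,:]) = -73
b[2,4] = 19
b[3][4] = -89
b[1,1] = 59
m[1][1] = -60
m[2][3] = -93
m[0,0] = -72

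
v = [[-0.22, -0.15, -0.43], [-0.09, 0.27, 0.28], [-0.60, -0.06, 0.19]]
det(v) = -0.06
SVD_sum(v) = [[-0.07, -0.00, 0.02], [-0.16, -0.0, 0.05], [-0.60, -0.0, 0.20]] + [[-0.14,-0.23,-0.41], [0.09,0.16,0.28], [-0.01,-0.02,-0.03]] + [[-0.01, 0.08, -0.04],[-0.02, 0.11, -0.06],[0.01, -0.04, 0.02]]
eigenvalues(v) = [-0.54, 0.58, 0.21]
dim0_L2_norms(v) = [0.65, 0.31, 0.55]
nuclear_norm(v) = 1.42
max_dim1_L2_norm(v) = 0.63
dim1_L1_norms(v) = [0.8, 0.64, 0.85]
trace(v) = 0.24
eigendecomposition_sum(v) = [[-0.4, -0.09, -0.20],[0.07, 0.01, 0.03],[-0.32, -0.07, -0.16]] + [[0.19,-0.04,-0.24], [-0.28,0.07,0.37], [-0.25,0.06,0.32]] + [[-0.01,-0.02,0.01], [0.13,0.19,-0.12], [-0.03,-0.05,0.03]]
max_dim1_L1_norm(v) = 0.85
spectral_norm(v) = 0.66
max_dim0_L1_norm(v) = 0.91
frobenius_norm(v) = 0.90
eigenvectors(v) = [[0.77,0.45,0.09],[-0.13,-0.67,-0.96],[0.62,-0.59,0.25]]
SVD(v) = [[-0.11, 0.82, -0.56],[-0.26, -0.56, -0.78],[-0.96, 0.06, 0.28]] @ diag([0.6569315131442343, 0.5970249099743306, 0.16401903520070138]) @ [[0.95, 0.01, -0.31], [-0.28, -0.47, -0.84], [0.15, -0.88, 0.44]]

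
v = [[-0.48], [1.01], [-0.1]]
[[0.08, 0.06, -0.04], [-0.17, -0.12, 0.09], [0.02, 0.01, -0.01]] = v @ [[-0.17, -0.12, 0.09]]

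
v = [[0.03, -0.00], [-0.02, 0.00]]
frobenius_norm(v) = 0.04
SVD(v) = [[-0.83, 0.55], [0.55, 0.83]] @ diag([0.03605551275463989, 0.0]) @ [[-1.0, -0.0],[0.0, 1.00]]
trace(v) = 0.03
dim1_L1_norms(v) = [0.03, 0.02]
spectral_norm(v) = 0.04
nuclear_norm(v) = 0.04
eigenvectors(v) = [[0.00, 0.83], [1.0, -0.55]]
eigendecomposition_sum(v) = [[0.00, 0.0], [0.0, 0.0]] + [[0.03, 0.00], [-0.02, 0.00]]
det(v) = 0.00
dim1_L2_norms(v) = [0.03, 0.02]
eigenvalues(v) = [0.0, 0.03]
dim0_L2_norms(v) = [0.04, 0.0]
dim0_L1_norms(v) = [0.05, 0.0]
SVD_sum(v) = [[0.03, 0.0], [-0.02, 0.0]] + [[0.0, 0.00], [0.00, 0.00]]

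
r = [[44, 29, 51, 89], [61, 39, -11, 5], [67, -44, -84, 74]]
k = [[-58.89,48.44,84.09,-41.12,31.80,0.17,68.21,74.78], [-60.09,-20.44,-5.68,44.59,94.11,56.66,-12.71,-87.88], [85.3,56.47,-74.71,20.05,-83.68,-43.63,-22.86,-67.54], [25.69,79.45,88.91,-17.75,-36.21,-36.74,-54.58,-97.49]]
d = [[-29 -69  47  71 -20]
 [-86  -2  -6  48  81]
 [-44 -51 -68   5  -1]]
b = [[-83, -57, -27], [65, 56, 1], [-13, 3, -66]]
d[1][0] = -86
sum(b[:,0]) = -31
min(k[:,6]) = -54.58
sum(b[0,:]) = -167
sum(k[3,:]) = -48.71999999999997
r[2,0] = 67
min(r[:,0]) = 44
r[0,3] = 89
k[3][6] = -54.58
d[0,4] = -20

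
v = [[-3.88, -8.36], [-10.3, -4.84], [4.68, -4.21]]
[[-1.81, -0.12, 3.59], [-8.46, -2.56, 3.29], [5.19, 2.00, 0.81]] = v@[[0.92, 0.31, -0.15], [-0.21, -0.13, -0.36]]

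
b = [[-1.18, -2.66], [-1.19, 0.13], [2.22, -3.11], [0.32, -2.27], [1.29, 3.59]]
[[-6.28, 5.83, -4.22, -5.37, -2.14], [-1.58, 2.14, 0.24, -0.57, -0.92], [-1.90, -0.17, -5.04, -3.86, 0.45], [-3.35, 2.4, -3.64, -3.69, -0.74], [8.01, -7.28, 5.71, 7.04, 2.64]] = b@ [[1.51, -1.94, -0.03, 0.67, 0.82], [1.69, -1.33, 1.60, 1.72, 0.44]]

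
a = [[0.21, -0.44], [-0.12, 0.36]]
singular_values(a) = [0.62, 0.04]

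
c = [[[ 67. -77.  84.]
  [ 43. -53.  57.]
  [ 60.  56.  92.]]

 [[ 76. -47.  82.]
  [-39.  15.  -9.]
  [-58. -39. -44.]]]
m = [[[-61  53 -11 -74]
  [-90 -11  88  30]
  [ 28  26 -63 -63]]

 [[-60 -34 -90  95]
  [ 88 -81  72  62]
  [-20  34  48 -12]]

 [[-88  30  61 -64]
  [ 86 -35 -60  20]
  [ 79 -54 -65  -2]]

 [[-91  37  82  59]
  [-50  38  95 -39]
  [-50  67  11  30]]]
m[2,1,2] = -60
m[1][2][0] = -20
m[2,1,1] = -35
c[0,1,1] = -53.0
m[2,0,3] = -64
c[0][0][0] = 67.0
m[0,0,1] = 53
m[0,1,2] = 88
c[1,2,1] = -39.0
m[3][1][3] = -39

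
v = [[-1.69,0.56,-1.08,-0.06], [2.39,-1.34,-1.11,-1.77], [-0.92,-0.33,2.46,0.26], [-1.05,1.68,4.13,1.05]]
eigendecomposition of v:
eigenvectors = [[0.17+0.00j, 0.63+0.00j, (-0.06-0.12j), (-0.06+0.12j)], [(0.47+0j), (-0.64+0j), 0.28-0.56j, 0.28+0.56j], [-0.53+0.00j, 0.05+0.00j, 0.11-0.05j, 0.11+0.05j], [(-0.68+0j), 0.44+0.00j, (-0.76+0j), (-0.76-0j)]]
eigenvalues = [(3.38+0j), (-2.39+0j), (-0.26+1.37j), (-0.26-1.37j)]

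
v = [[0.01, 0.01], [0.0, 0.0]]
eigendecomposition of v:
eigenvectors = [[1.0,  -0.71], [0.0,  0.71]]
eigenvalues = [0.01, 0.0]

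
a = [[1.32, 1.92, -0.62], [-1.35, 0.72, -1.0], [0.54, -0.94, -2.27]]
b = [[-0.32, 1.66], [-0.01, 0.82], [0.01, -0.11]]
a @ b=[[-0.45,3.83], [0.41,-1.54], [-0.19,0.38]]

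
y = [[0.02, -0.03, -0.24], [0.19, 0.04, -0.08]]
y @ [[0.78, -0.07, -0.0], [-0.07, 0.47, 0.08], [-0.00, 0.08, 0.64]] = [[0.02, -0.03, -0.16], [0.15, -0.00, -0.05]]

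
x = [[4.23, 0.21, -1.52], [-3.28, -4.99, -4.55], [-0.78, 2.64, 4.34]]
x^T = [[4.23, -3.28, -0.78], [0.21, -4.99, 2.64], [-1.52, -4.55, 4.34]]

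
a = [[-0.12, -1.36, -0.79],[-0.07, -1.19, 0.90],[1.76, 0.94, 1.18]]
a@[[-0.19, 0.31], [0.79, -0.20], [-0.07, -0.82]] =[[-1.0, 0.88],[-0.99, -0.52],[0.33, -0.61]]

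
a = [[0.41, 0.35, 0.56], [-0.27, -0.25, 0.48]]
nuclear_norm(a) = 1.38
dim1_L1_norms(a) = [1.32, 1.0]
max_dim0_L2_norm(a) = 0.74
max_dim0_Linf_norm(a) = 0.56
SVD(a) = [[-0.96, -0.26], [-0.26, 0.96]] @ diag([0.789644732286966, 0.5886095452602225]) @ [[-0.41,-0.34,-0.84], [-0.63,-0.57,0.54]]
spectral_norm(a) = 0.79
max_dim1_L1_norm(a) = 1.32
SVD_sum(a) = [[0.31, 0.26, 0.64],[0.09, 0.07, 0.18]] + [[0.1, 0.09, -0.08],[-0.36, -0.32, 0.30]]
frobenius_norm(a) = 0.98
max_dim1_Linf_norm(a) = 0.56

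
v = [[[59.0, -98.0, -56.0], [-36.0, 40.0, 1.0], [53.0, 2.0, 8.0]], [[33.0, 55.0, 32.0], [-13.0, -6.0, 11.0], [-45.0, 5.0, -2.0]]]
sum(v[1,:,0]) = -25.0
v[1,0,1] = 55.0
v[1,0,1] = 55.0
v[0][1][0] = -36.0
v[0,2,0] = 53.0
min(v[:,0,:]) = -98.0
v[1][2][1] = 5.0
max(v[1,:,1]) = 55.0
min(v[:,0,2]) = -56.0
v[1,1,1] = -6.0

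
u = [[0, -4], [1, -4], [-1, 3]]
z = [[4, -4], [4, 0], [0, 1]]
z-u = [[4, 0], [3, 4], [1, -2]]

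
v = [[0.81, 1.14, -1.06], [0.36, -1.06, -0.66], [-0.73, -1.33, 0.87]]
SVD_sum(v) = [[0.72, 1.3, -0.89],[-0.13, -0.23, 0.16],[-0.73, -1.31, 0.9]] + [[0.10, -0.16, -0.16], [0.49, -0.83, -0.82], [0.01, -0.02, -0.02]] + [[-0.01, 0.0, -0.01],[0.0, -0.00, 0.0],[-0.01, 0.00, -0.01]]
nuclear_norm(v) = 3.79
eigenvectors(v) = [[-0.72, -0.82, -0.24],[-0.22, 0.07, 0.87],[0.66, -0.56, 0.42]]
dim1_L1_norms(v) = [3.01, 2.08, 2.93]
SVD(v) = [[-0.7, -0.20, 0.69], [0.12, -0.98, -0.15], [0.70, -0.02, 0.71]] @ diag([2.483632870780194, 1.2876305324342865, 0.019374599947618962]) @ [[-0.42, -0.75, 0.51], [-0.38, 0.66, 0.65], [-0.82, 0.07, -0.56]]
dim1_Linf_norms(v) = [1.14, 1.06, 1.33]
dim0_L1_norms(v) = [1.9, 3.53, 2.59]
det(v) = 0.06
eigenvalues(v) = [2.12, -0.02, -1.48]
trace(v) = 0.62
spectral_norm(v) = 2.48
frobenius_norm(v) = 2.80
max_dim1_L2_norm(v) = 1.75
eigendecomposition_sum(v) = [[0.85, 0.78, -1.14], [0.26, 0.24, -0.34], [-0.77, -0.71, 1.03]] + [[-0.01, 0.0, -0.01], [0.0, -0.00, 0.00], [-0.01, 0.00, -0.01]] + [[-0.03,0.36,0.09], [0.1,-1.30,-0.32], [0.05,-0.62,-0.15]]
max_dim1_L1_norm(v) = 3.01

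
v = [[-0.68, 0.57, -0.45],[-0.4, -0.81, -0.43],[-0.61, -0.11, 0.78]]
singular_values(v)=[1.0, 1.0, 0.99]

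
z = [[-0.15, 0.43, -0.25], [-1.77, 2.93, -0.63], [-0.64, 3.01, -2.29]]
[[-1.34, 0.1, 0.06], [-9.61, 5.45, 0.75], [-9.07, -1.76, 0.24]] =z @ [[3.53, -2.05, -0.55], [-0.71, 1.27, -0.09], [2.04, 3.01, -0.07]]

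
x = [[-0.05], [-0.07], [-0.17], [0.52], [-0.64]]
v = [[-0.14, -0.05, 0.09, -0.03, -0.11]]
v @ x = [[0.05]]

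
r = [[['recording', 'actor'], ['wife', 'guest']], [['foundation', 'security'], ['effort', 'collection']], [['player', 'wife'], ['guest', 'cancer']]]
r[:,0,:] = [['recording', 'actor'], ['foundation', 'security'], ['player', 'wife']]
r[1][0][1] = 'security'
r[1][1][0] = 'effort'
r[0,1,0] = 'wife'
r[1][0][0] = 'foundation'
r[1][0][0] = 'foundation'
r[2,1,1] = 'cancer'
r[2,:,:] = [['player', 'wife'], ['guest', 'cancer']]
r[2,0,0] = 'player'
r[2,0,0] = 'player'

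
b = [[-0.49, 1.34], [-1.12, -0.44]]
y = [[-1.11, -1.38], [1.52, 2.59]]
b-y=[[0.62, 2.72], [-2.64, -3.03]]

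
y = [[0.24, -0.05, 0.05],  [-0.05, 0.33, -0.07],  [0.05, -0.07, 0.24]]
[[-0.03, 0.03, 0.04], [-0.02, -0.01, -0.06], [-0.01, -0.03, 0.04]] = y @ [[-0.12, 0.14, 0.14], [-0.09, -0.05, -0.13], [-0.04, -0.18, 0.08]]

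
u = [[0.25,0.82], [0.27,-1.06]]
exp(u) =[[1.38,0.61],[0.20,0.41]]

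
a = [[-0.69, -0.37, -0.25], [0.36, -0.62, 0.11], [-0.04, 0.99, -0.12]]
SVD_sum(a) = [[0.01, -0.33, 0.02], [0.02, -0.63, 0.04], [-0.03, 0.99, -0.07]] + [[-0.71, -0.04, -0.25], [0.33, 0.02, 0.12], [-0.03, -0.00, -0.01]] + [[0.01,-0.00,-0.02], [0.02,-0.0,-0.05], [0.01,-0.00,-0.04]]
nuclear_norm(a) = 2.13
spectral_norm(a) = 1.23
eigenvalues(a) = [-0.79, -0.42, -0.22]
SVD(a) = [[-0.27, 0.91, 0.32], [-0.52, -0.42, 0.75], [0.81, 0.04, 0.58]] @ diag([1.2281071008274305, 0.8271789944921623, 0.07230394158119394]) @ [[-0.03, 1.00, -0.07], [-0.94, -0.05, -0.34], [0.34, -0.06, -0.94]]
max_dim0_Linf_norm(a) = 0.99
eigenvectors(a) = [[-0.01,0.42,-0.4], [0.56,0.28,-0.11], [-0.83,-0.86,0.91]]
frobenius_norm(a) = 1.48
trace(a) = -1.43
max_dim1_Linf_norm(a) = 0.99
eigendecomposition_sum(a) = [[-0.01, 0.00, -0.0], [0.93, -0.21, 0.38], [-1.38, 0.31, -0.57]] + [[-0.97, -0.78, -0.52], [-0.65, -0.52, -0.35], [2.01, 1.62, 1.08]] + [[0.29,0.41,0.27], [0.08,0.11,0.08], [-0.67,-0.94,-0.63]]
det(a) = -0.07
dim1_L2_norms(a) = [0.82, 0.73, 1.0]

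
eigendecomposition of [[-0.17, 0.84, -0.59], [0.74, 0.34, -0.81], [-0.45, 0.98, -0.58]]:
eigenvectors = [[-0.56, -0.59, 0.45], [-0.70, -0.19, 0.52], [-0.43, -0.78, 0.73]]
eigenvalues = [0.43, -0.68, -0.16]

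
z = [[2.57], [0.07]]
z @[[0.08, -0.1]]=[[0.21,  -0.26], [0.01,  -0.01]]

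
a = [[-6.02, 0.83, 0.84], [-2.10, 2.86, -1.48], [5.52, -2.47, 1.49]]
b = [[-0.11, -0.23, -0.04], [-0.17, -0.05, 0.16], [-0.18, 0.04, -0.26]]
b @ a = [[0.92, -0.65, 0.19], [2.01, -0.68, 0.17], [-0.44, 0.61, -0.60]]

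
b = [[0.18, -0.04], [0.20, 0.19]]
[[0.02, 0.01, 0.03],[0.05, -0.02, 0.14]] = b @ [[0.12, 0.04, 0.28], [0.16, -0.13, 0.43]]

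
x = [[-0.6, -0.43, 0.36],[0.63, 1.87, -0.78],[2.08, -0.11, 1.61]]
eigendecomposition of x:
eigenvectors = [[0.69, 0.07, 0.19], [-0.36, -0.8, -0.76], [-0.63, -0.6, 0.63]]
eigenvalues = [-0.71, 1.23, 2.36]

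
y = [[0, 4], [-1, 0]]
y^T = [[0, -1], [4, 0]]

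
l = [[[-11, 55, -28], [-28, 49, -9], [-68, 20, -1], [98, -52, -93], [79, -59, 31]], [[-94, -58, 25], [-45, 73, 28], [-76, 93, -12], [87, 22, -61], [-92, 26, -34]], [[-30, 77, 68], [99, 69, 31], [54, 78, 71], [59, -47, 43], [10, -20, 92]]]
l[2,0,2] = 68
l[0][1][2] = -9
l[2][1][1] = 69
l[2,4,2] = 92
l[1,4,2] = -34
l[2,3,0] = 59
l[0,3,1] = -52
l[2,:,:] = [[-30, 77, 68], [99, 69, 31], [54, 78, 71], [59, -47, 43], [10, -20, 92]]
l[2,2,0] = 54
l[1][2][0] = -76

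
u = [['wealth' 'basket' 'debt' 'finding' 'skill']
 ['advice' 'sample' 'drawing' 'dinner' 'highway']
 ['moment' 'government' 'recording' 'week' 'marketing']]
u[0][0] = 'wealth'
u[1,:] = ['advice', 'sample', 'drawing', 'dinner', 'highway']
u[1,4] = 'highway'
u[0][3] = 'finding'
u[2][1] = 'government'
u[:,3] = ['finding', 'dinner', 'week']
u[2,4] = 'marketing'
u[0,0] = 'wealth'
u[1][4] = 'highway'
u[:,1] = ['basket', 'sample', 'government']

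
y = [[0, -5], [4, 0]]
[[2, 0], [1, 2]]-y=[[2, 5], [-3, 2]]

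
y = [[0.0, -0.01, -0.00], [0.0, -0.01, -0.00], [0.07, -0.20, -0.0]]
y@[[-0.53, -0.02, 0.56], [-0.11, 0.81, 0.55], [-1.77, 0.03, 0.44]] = [[0.00, -0.01, -0.01], [0.0, -0.01, -0.01], [-0.02, -0.16, -0.07]]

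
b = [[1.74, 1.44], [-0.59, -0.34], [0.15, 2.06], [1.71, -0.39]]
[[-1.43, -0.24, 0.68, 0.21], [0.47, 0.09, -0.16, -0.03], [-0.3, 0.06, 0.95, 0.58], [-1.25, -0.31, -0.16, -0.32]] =b @ [[-0.75, -0.17, 0.01, -0.12],[-0.09, 0.04, 0.46, 0.29]]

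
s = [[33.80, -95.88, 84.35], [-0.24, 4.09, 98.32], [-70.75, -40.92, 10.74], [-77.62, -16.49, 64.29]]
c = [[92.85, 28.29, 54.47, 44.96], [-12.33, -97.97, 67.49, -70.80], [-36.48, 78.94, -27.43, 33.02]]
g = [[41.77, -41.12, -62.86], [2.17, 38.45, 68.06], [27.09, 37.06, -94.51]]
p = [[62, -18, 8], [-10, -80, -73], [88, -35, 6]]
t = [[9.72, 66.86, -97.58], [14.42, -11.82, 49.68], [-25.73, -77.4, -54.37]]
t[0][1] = 66.86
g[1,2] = 68.06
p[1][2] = -73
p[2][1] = -35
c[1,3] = -70.8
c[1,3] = -70.8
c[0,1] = 28.29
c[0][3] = 44.96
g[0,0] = 41.77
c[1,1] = -97.97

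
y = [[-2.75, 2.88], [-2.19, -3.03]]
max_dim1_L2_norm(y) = 3.98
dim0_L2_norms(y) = [3.52, 4.18]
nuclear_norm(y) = 7.69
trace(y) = -5.78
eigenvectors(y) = [[0.75+0.00j, 0.75-0.00j],[(-0.04+0.66j), -0.04-0.66j]]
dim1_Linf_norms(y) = [2.88, 3.03]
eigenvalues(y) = [(-2.89+2.51j), (-2.89-2.51j)]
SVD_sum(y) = [[-0.79, 3.34], [0.56, -2.38]] + [[-1.96, -0.46], [-2.75, -0.65]]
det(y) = 14.64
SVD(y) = [[-0.81,0.58], [0.58,0.81]] @ diag([4.216582489997332, 3.4719349223520735]) @ [[0.23,-0.97], [-0.97,-0.23]]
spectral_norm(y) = 4.22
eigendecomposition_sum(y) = [[(-1.38+1.33j), 1.44+1.66j],[-1.10-1.26j, (-1.51+1.17j)]] + [[-1.38-1.33j, 1.44-1.66j],[(-1.1+1.26j), -1.52-1.17j]]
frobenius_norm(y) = 5.46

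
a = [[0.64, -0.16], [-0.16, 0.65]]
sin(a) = [[0.59, -0.13], [-0.13, 0.60]]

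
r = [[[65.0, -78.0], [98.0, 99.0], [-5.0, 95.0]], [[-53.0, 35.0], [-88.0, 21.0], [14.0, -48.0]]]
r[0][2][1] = 95.0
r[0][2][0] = -5.0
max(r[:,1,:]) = 99.0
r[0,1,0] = 98.0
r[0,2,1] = 95.0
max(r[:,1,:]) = 99.0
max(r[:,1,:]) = 99.0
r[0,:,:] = [[65.0, -78.0], [98.0, 99.0], [-5.0, 95.0]]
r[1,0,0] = -53.0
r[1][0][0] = -53.0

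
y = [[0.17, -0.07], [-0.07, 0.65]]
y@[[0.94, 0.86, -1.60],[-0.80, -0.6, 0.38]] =[[0.22, 0.19, -0.3], [-0.59, -0.45, 0.36]]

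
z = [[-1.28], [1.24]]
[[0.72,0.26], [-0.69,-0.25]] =z @ [[-0.56, -0.20]]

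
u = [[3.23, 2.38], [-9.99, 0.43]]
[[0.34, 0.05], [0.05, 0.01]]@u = [[0.6, 0.83], [0.06, 0.12]]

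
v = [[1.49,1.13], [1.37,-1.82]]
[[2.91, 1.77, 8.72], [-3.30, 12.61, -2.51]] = v @ [[0.37, 4.1, 3.06], [2.09, -3.84, 3.68]]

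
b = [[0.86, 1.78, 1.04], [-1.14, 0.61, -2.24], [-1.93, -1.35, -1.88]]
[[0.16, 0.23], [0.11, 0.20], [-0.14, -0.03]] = b@[[0.07, -0.14], [0.09, 0.18], [-0.06, 0.03]]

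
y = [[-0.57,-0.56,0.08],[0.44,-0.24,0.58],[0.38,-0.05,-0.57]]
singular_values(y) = [0.9, 0.81, 0.48]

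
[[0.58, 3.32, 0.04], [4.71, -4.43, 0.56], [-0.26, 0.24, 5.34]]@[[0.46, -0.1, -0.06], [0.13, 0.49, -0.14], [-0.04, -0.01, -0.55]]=[[0.70,1.57,-0.52], [1.57,-2.65,0.03], [-0.3,0.09,-2.96]]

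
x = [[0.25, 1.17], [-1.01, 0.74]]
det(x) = 1.367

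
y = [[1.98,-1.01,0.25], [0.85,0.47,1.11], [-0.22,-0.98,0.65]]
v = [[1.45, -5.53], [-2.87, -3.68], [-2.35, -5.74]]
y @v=[[5.18,-8.67],[-2.72,-12.80],[0.97,1.09]]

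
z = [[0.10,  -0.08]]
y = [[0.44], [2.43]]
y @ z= [[0.04, -0.04],[0.24, -0.19]]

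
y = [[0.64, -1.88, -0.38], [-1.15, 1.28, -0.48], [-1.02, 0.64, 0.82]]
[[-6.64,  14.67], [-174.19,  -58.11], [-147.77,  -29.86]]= y@[[215.74, 47.53],[70.24, 4.50],[33.33, 19.19]]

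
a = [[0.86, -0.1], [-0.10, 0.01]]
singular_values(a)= [0.87, 0.0]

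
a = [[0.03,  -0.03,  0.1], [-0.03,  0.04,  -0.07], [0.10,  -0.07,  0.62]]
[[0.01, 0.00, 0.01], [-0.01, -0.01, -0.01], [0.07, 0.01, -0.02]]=a@[[-0.23, 0.06, 0.29], [-0.11, -0.14, -0.22], [0.14, -0.01, -0.10]]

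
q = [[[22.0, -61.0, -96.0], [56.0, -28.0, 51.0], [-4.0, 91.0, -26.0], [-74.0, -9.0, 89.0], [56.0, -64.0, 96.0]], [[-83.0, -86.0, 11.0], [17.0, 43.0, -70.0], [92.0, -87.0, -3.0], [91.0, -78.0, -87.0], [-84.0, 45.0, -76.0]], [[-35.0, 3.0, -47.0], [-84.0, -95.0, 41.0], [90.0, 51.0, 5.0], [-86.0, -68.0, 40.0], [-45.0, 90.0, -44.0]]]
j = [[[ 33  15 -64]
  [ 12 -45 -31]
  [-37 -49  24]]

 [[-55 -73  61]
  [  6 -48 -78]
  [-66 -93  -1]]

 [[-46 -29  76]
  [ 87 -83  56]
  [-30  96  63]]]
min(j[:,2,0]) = -66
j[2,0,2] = 76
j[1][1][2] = -78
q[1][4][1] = 45.0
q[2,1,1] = -95.0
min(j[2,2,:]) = -30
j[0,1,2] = -31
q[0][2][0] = -4.0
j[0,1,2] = -31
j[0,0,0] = 33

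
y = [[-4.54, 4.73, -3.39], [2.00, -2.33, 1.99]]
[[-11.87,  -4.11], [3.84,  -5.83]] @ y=[[45.67, -46.57, 32.06], [-29.09, 31.75, -24.62]]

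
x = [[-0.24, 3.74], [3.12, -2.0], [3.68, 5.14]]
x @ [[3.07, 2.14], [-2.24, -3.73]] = [[-9.11, -14.46], [14.06, 14.14], [-0.22, -11.3]]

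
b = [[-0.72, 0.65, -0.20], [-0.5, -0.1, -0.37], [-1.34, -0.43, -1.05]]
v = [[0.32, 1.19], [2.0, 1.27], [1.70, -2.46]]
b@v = [[0.73, 0.46], [-0.99, 0.19], [-3.07, 0.44]]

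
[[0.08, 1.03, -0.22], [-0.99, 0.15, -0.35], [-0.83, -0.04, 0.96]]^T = [[0.08,-0.99,-0.83],  [1.03,0.15,-0.04],  [-0.22,-0.35,0.96]]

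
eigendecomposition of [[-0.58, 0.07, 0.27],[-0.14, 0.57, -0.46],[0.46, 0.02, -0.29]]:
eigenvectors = [[0.75, 0.39, 0.08], [-0.14, 0.63, 0.99], [-0.64, 0.67, 0.07]]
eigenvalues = [-0.82, -0.0, 0.53]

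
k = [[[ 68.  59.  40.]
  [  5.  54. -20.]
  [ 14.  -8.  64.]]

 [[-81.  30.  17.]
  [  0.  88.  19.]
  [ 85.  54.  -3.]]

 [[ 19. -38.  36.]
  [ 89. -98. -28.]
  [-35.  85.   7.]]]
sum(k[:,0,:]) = 150.0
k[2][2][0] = -35.0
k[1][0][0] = -81.0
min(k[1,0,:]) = -81.0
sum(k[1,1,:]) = 107.0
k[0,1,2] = -20.0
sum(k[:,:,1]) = 226.0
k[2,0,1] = -38.0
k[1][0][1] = 30.0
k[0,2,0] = 14.0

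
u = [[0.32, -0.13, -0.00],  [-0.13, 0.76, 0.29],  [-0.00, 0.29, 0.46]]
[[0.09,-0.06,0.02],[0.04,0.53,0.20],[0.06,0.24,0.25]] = u@[[0.3, 0.07, 0.09], [0.07, 0.67, 0.1], [0.09, 0.10, 0.48]]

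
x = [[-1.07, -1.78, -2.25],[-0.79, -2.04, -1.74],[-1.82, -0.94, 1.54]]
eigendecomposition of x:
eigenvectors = [[0.41, -0.68, -0.69],[0.26, 0.66, -0.64],[-0.88, -0.32, -0.34]]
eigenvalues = [2.66, -0.39, -3.84]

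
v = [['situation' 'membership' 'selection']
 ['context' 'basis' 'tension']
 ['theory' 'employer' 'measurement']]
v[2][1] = 'employer'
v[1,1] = 'basis'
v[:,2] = ['selection', 'tension', 'measurement']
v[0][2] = 'selection'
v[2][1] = 'employer'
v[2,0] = 'theory'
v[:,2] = ['selection', 'tension', 'measurement']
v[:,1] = ['membership', 'basis', 'employer']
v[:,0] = ['situation', 'context', 'theory']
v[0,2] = 'selection'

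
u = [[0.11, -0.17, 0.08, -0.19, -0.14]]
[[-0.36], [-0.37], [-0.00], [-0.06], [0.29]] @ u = [[-0.04, 0.06, -0.03, 0.07, 0.05], [-0.04, 0.06, -0.03, 0.07, 0.05], [0.00, 0.0, 0.00, 0.0, 0.0], [-0.01, 0.01, -0.00, 0.01, 0.01], [0.03, -0.05, 0.02, -0.06, -0.04]]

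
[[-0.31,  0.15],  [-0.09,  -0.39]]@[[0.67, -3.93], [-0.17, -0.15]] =[[-0.23, 1.2], [0.01, 0.41]]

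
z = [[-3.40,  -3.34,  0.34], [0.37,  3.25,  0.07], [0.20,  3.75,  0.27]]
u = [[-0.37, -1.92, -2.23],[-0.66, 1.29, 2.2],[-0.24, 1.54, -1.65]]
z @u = [[3.38, 2.74, -0.33],  [-2.3, 3.59, 6.21],  [-2.61, 4.87, 7.36]]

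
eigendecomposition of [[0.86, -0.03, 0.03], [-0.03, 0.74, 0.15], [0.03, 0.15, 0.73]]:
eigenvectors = [[-0.15,-0.99,-0.04],[-0.69,0.08,0.72],[0.71,-0.13,0.69]]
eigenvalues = [0.58, 0.87, 0.89]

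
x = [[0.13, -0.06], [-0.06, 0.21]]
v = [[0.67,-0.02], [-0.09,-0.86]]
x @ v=[[0.09, 0.05], [-0.06, -0.18]]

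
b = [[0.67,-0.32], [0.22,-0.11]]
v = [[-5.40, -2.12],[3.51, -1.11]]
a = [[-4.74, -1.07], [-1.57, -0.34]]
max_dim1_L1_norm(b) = 0.99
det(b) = -0.00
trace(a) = -5.08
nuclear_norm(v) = 8.61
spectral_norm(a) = 5.12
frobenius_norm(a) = 5.12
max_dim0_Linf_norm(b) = 0.67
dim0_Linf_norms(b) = [0.67, 0.32]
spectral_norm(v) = 6.56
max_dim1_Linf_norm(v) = 5.4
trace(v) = -6.51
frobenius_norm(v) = 6.87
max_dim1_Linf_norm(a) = 4.74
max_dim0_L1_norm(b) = 0.89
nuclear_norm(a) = 5.13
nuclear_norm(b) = 0.79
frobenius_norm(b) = 0.78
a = b @ v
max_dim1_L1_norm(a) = 5.81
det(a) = -0.07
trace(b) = 0.56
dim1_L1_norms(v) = [7.52, 4.62]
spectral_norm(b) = 0.78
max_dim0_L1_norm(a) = 6.31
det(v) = 13.44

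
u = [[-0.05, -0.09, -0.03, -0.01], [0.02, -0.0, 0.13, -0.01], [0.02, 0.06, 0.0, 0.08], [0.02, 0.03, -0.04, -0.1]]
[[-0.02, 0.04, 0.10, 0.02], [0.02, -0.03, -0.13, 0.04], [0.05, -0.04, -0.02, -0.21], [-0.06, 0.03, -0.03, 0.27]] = u @ [[-0.20, -0.1, -0.8, -0.32], [0.21, -0.23, -0.47, 0.23], [0.2, -0.23, -0.86, 0.14], [0.56, -0.28, 0.32, -2.73]]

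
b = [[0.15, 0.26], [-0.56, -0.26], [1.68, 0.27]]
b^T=[[0.15, -0.56, 1.68],[0.26, -0.26, 0.27]]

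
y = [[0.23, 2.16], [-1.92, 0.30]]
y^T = [[0.23, -1.92], [2.16, 0.3]]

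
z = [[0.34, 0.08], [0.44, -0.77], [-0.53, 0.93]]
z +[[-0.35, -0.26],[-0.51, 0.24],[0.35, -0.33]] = [[-0.01, -0.18], [-0.07, -0.53], [-0.18, 0.60]]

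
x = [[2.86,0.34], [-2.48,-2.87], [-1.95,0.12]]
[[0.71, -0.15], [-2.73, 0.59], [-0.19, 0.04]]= x @ [[0.15,-0.03], [0.82,-0.18]]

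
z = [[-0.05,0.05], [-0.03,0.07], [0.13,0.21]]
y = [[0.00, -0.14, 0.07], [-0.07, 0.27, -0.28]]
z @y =[[-0.00, 0.02, -0.02], [-0.00, 0.02, -0.02], [-0.01, 0.04, -0.05]]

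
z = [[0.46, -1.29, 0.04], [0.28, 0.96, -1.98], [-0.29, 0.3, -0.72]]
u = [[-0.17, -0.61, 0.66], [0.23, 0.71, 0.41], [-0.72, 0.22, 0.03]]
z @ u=[[-0.4, -1.19, -0.22], [1.6, 0.08, 0.52], [0.64, 0.23, -0.09]]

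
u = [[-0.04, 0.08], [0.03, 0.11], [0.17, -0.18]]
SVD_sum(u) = [[-0.05, 0.07], [-0.04, 0.06], [0.14, -0.2]] + [[0.01, 0.01], [0.07, 0.05], [0.03, 0.02]]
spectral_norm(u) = 0.27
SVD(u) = [[-0.33, -0.16], [-0.26, -0.93], [0.91, -0.33]] @ diag([0.27050046440865116, 0.0955484105294486]) @ [[0.59, -0.81],  [-0.81, -0.59]]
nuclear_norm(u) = 0.37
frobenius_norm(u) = 0.29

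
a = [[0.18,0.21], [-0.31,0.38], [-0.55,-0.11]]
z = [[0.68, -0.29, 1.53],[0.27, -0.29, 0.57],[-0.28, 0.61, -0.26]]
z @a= [[-0.63, -0.14],[-0.18, -0.12],[-0.1, 0.2]]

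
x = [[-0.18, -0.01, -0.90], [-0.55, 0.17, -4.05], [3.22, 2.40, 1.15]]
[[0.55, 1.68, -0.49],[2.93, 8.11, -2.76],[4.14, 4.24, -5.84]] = x @ [[0.60,0.69,-1.29], [1.28,1.81,-1.09], [-0.75,-2.02,0.81]]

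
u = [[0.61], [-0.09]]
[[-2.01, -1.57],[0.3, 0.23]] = u @ [[-3.3,-2.57]]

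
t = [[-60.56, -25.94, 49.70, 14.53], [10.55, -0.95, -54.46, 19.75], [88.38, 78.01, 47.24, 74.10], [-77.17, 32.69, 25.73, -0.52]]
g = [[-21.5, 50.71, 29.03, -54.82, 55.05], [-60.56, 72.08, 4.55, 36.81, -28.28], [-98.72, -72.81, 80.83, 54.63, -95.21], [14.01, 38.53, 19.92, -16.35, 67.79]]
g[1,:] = [-60.56, 72.08, 4.55, 36.81, -28.28]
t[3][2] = 25.73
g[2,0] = -98.72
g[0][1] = 50.71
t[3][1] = 32.69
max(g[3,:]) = 67.79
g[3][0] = 14.01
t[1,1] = -0.95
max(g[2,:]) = 80.83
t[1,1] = -0.95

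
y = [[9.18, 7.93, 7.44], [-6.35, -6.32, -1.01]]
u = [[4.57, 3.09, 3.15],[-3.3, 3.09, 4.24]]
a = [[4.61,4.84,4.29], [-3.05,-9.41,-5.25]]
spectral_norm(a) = 13.49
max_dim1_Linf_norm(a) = 9.41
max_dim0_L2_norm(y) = 11.16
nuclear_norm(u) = 12.49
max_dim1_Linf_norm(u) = 4.57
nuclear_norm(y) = 19.84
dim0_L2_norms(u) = [5.64, 4.37, 5.28]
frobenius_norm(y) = 16.85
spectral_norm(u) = 6.88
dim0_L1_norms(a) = [7.66, 14.25, 9.54]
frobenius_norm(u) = 8.88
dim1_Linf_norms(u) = [4.57, 4.24]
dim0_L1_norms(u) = [7.87, 6.18, 7.39]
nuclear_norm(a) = 16.02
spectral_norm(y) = 16.51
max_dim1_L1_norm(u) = 10.81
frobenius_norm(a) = 13.73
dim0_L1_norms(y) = [15.53, 14.25, 8.45]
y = a + u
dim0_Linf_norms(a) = [4.61, 9.41, 5.25]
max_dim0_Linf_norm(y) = 9.18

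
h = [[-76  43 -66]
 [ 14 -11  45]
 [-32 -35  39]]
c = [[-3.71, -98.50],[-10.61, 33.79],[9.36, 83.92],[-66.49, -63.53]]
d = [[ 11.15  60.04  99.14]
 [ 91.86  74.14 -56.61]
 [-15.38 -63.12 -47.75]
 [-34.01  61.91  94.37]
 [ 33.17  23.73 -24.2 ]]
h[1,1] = -11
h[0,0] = -76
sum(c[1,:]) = 23.18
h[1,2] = 45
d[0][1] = 60.04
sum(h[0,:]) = -99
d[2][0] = -15.38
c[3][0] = -66.49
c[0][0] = -3.71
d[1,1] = 74.14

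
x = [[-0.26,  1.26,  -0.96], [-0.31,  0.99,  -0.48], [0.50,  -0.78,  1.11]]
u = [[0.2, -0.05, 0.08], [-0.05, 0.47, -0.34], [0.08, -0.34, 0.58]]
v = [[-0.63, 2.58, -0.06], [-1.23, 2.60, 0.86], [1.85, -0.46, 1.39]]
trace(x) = 1.84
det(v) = 6.24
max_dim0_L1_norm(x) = 3.03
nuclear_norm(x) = 3.03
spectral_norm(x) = 2.39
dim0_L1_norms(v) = [3.71, 5.64, 2.31]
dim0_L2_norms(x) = [0.64, 1.78, 1.54]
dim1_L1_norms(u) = [0.33, 0.86, 1.0]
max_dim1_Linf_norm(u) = 0.58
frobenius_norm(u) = 0.92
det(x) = 0.19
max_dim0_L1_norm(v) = 5.64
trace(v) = 3.36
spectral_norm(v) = 4.07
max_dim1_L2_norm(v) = 3.0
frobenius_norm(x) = 2.44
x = v @ u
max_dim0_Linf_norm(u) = 0.58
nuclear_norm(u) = 1.25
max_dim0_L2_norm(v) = 3.69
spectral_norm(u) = 0.88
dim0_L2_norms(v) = [2.31, 3.69, 1.64]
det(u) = 0.03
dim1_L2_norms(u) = [0.22, 0.58, 0.68]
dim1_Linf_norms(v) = [2.58, 2.6, 1.85]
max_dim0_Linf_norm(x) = 1.26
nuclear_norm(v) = 6.93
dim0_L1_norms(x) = [1.07, 3.03, 2.55]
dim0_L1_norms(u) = [0.33, 0.86, 1.0]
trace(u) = 1.25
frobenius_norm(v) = 4.65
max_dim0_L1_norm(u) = 1.0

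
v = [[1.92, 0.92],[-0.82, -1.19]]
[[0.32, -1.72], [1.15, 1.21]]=v @ [[0.94, -0.61], [-1.61, -0.60]]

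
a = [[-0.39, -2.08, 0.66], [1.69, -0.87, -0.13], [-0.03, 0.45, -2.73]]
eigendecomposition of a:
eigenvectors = [[(-0.73+0j), -0.73-0.00j, -0.12+0.00j], [-0.08+0.67j, -0.08-0.67j, (0.18+0j)], [0.07+0.08j, 0.07-0.08j, (0.98+0j)]]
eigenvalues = [(-0.67+1.83j), (-0.67-1.83j), (-2.64+0j)]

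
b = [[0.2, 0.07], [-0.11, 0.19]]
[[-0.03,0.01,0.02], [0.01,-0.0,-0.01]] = b@[[-0.15,0.05,0.09], [-0.04,0.01,0.02]]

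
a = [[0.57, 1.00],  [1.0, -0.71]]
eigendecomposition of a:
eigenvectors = [[0.88, -0.48], [0.48, 0.88]]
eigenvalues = [1.12, -1.26]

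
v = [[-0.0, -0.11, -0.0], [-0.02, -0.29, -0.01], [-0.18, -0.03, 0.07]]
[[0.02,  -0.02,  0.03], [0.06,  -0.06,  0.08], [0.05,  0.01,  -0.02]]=v@[[-0.25, 0.03, 0.21],  [-0.18, 0.21, -0.29],  [-0.07, 0.27, 0.17]]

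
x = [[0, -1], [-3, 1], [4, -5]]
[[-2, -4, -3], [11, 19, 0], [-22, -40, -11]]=x@[[-3, -5, 1], [2, 4, 3]]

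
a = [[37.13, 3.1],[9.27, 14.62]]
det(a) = 514.104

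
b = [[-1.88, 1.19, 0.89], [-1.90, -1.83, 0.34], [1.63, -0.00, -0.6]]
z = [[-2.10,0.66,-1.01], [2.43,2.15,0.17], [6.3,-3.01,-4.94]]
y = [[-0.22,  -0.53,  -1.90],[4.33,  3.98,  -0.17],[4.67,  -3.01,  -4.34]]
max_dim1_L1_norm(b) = 4.07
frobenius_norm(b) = 3.98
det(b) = -0.11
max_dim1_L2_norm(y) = 7.05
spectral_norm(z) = 8.71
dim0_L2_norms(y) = [6.37, 5.02, 4.74]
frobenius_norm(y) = 9.39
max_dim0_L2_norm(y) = 6.37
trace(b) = -4.31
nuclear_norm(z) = 13.75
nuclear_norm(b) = 5.52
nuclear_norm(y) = 14.34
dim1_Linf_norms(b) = [1.88, 1.9, 1.63]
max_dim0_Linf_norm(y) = 4.67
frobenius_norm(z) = 9.46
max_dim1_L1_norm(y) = 12.02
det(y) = 54.45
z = y + b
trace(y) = -0.58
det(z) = 50.93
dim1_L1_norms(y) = [2.65, 8.48, 12.02]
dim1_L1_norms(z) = [3.77, 4.75, 14.25]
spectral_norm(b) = 3.33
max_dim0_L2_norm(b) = 3.13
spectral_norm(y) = 7.41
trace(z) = -4.89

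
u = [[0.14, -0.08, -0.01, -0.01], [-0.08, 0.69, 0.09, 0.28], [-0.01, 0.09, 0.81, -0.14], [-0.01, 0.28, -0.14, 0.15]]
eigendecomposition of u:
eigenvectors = [[0.98, -0.15, -0.09, 0.07], [0.05, -0.4, 0.72, -0.56], [0.04, 0.19, -0.54, -0.82], [0.17, 0.88, 0.43, -0.06]]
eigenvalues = [0.13, -0.01, 0.8, 0.86]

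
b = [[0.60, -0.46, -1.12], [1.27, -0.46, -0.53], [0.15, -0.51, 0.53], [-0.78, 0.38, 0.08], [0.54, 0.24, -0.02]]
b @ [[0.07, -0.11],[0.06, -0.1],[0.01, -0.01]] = [[0.00,-0.01], [0.06,-0.09], [-0.01,0.03], [-0.03,0.05], [0.05,-0.08]]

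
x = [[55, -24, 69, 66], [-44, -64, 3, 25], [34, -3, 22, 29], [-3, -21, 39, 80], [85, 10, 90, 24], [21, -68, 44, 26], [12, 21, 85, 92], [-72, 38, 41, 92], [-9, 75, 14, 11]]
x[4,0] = 85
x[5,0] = 21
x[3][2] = 39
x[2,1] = -3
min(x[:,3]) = 11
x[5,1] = -68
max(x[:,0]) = 85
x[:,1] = [-24, -64, -3, -21, 10, -68, 21, 38, 75]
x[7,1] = 38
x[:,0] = [55, -44, 34, -3, 85, 21, 12, -72, -9]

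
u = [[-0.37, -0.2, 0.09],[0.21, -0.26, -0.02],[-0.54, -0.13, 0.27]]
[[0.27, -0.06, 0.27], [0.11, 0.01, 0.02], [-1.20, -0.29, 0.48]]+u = [[-0.10, -0.26, 0.36], [0.32, -0.25, 0.0], [-1.74, -0.42, 0.75]]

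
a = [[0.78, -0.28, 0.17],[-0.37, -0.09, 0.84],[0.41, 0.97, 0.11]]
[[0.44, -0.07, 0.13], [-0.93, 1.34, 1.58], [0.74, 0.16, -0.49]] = a@[[0.88, -0.35, -0.38], [0.47, 0.15, -0.53], [-0.67, 1.46, 1.66]]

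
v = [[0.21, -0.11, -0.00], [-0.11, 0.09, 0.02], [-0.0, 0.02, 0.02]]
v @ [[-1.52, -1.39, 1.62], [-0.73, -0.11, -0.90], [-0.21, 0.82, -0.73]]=[[-0.24, -0.28, 0.44], [0.1, 0.16, -0.27], [-0.02, 0.01, -0.03]]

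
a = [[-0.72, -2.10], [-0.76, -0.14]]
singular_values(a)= [2.26, 0.66]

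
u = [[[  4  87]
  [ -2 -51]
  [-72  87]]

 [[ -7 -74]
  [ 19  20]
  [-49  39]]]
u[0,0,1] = 87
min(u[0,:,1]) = -51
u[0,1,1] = -51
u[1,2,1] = 39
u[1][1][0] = 19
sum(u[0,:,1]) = 123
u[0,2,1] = 87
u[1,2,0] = -49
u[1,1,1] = 20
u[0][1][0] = -2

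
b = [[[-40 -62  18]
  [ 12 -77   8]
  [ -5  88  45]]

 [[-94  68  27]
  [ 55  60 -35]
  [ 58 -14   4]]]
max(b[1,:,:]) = 68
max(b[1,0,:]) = 68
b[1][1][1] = 60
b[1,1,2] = -35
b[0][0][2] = 18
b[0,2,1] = 88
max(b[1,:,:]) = 68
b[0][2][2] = 45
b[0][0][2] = 18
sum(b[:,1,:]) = 23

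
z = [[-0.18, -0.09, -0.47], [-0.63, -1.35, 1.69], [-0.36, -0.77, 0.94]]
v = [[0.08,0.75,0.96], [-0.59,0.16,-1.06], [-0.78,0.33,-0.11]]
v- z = [[0.26,0.84,1.43], [0.04,1.51,-2.75], [-0.42,1.10,-1.05]]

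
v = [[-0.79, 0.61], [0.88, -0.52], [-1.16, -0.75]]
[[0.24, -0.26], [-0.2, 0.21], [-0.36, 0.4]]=v @[[0.03, -0.04], [0.43, -0.47]]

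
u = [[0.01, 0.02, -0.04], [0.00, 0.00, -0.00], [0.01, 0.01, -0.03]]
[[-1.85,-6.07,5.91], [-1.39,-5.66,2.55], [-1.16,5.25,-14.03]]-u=[[-1.86, -6.09, 5.95], [-1.39, -5.66, 2.55], [-1.17, 5.24, -14.00]]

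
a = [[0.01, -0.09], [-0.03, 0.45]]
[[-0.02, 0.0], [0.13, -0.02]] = a@[[0.39,-0.05],[0.31,-0.05]]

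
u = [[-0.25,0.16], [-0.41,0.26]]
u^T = [[-0.25, -0.41], [0.16, 0.26]]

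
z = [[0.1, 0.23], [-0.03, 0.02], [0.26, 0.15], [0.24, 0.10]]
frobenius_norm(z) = 0.47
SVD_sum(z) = [[0.17, 0.13], [-0.01, -0.01], [0.24, 0.18], [0.2, 0.15]] + [[-0.07, 0.1], [-0.02, 0.03], [0.02, -0.03], [0.04, -0.05]]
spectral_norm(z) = 0.45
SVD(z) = [[-0.49, -0.84], [0.03, -0.23], [-0.67, 0.24], [-0.56, 0.43]] @ diag([0.4471870998734184, 0.14806653135263653]) @ [[-0.80, -0.6], [0.6, -0.8]]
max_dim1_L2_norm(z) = 0.3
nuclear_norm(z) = 0.60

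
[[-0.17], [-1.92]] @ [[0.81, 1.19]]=[[-0.14, -0.2],[-1.56, -2.28]]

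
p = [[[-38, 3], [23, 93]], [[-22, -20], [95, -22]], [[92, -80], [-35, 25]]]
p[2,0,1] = -80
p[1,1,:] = [95, -22]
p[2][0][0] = 92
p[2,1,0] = -35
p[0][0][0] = -38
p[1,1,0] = 95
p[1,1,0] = 95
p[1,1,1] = -22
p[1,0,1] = -20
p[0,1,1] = 93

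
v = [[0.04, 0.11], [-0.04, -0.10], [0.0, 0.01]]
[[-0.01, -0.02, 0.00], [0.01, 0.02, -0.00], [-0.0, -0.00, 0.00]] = v@ [[0.13, 0.09, -0.07], [-0.12, -0.24, 0.07]]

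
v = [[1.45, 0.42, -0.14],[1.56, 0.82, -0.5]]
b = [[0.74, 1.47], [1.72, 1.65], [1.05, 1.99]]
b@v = [[3.37,  1.52,  -0.84], [5.07,  2.08,  -1.07], [4.63,  2.07,  -1.14]]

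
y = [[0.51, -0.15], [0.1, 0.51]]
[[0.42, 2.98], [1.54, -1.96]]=y @ [[1.62, 4.46], [2.71, -4.71]]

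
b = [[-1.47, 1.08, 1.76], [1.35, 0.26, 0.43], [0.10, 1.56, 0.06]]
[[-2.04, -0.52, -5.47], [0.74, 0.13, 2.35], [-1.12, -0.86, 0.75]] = b @ [[0.72,0.15,2.16], [-0.76,-0.57,0.40], [-0.09,0.18,-1.55]]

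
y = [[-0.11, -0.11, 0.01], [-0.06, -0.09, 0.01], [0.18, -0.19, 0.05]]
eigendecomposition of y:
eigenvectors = [[0.82, 0.10, 0.02], [0.54, -0.19, 0.07], [-0.19, -0.98, 1.00]]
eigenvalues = [-0.18, -0.0, 0.04]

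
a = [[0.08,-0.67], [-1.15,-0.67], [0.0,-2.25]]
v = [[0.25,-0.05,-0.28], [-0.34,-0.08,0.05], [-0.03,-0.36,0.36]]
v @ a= [[0.08, 0.5], [0.06, 0.17], [0.41, -0.55]]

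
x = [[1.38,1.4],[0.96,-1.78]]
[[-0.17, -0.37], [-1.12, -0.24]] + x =[[1.21, 1.03],[-0.16, -2.02]]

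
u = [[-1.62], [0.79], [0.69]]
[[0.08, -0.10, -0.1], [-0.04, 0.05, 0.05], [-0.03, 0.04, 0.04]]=u@[[-0.05, 0.06, 0.06]]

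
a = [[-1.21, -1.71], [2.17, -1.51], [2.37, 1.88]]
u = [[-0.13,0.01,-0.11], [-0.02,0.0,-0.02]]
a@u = [[0.19, -0.01, 0.17], [-0.25, 0.02, -0.21], [-0.35, 0.02, -0.3]]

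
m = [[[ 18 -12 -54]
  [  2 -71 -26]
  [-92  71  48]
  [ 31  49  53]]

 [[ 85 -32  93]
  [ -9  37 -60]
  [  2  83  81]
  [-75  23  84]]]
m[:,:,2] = [[-54, -26, 48, 53], [93, -60, 81, 84]]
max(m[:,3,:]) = 84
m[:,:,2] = [[-54, -26, 48, 53], [93, -60, 81, 84]]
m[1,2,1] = 83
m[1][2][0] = 2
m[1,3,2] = 84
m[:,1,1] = [-71, 37]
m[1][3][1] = 23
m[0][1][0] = 2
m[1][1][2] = -60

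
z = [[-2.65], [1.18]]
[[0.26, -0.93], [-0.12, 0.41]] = z@[[-0.1, 0.35]]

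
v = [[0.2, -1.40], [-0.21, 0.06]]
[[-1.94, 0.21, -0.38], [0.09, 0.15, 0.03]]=v @ [[-0.02, -0.77, -0.09], [1.38, -0.26, 0.26]]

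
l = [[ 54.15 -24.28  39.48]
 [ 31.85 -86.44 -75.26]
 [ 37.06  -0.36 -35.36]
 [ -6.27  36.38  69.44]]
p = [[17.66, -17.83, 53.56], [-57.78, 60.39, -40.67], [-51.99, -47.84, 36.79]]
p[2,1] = -47.84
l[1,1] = -86.44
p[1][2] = -40.67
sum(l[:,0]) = 116.79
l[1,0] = 31.85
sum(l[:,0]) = 116.79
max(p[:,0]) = 17.66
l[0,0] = 54.15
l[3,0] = -6.27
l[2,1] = -0.36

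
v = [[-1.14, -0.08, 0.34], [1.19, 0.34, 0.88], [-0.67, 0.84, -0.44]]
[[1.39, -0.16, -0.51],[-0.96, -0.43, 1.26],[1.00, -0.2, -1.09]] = v @ [[-1.16, 0.05, 0.68], [0.43, -0.41, -0.41], [0.31, -0.4, 0.67]]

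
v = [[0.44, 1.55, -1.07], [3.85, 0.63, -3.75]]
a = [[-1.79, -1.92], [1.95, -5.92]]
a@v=[[-8.18,-3.98,9.12], [-21.93,-0.71,20.11]]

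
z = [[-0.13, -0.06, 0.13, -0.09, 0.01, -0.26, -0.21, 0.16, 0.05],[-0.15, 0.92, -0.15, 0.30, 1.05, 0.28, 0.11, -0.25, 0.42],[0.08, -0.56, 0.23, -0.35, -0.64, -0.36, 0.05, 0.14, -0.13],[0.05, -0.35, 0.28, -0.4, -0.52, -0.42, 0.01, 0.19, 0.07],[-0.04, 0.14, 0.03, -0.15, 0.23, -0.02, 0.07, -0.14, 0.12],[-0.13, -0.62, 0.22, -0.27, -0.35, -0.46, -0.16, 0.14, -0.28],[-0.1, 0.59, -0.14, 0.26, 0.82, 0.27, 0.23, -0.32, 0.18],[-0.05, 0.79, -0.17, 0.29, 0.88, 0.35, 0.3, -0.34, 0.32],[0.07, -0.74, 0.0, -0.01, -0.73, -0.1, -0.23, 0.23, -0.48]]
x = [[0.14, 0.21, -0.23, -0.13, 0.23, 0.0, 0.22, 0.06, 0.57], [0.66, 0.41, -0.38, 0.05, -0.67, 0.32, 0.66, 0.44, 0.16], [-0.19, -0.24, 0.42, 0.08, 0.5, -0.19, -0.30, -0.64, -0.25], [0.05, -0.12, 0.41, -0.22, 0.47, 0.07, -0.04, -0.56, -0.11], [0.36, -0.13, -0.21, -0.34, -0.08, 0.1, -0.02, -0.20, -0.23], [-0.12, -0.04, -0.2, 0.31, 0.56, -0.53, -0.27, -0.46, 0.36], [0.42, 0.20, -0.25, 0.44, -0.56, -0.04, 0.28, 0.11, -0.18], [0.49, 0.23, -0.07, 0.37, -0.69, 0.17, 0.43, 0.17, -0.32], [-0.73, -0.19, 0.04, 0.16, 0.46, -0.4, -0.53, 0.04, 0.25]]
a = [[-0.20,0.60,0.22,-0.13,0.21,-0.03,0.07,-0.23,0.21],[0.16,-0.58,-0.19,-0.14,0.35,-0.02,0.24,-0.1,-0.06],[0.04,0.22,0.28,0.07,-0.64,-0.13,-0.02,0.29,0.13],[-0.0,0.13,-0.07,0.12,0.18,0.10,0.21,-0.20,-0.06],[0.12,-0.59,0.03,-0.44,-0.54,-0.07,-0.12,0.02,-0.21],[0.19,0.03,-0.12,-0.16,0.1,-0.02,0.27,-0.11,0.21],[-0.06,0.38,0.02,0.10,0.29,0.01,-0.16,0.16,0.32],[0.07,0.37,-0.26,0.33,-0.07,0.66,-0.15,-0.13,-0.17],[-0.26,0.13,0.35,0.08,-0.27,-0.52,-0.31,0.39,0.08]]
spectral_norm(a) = 1.37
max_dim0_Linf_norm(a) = 0.66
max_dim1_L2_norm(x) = 1.4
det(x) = -0.00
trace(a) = -1.15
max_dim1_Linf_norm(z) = 1.05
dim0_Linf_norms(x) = [0.73, 0.41, 0.42, 0.44, 0.69, 0.53, 0.66, 0.64, 0.57]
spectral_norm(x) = 2.48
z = x @ a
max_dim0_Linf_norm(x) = 0.73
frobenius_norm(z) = 3.22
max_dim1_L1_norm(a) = 2.39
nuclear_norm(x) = 6.02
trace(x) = 0.84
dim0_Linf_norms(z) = [0.15, 0.92, 0.28, 0.4, 1.05, 0.46, 0.3, 0.34, 0.48]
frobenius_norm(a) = 2.28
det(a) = -0.00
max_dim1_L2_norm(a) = 0.96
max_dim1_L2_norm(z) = 1.55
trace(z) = -0.20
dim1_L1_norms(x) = [1.79, 3.75, 2.81, 2.05, 1.67, 2.85, 2.48, 2.94, 2.8]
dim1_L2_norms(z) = [0.43, 1.55, 1.04, 0.92, 0.37, 0.99, 1.17, 1.39, 1.2]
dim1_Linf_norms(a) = [0.6, 0.58, 0.64, 0.21, 0.59, 0.27, 0.38, 0.66, 0.52]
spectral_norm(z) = 3.07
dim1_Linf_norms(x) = [0.57, 0.67, 0.64, 0.56, 0.36, 0.56, 0.56, 0.69, 0.73]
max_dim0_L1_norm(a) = 3.03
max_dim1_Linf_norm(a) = 0.66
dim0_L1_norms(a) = [1.1, 3.03, 1.54, 1.57, 2.65, 1.56, 1.55, 1.63, 1.45]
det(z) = -0.00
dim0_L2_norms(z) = [0.29, 1.79, 0.52, 0.79, 1.98, 0.93, 0.53, 0.67, 0.81]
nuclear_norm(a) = 5.13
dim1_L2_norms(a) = [0.78, 0.78, 0.81, 0.41, 0.96, 0.47, 0.63, 0.91, 0.9]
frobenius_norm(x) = 3.08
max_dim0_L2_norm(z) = 1.98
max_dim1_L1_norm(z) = 3.63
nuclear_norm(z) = 4.83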